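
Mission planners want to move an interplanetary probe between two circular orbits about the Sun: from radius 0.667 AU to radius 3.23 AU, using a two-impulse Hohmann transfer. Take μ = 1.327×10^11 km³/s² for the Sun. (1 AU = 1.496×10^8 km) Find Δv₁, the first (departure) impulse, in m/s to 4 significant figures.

In km: r₁ = 0.667 × 1.496×10^8 = 9.97832×10^7 km; r₂ = 3.23 × 1.496×10^8 = 4.83208×10^8 km.
The Hohmann ellipse has a_t = (r₁ + r₂)/2 = 2.914956×10^8 km.
On the circular orbit at r = 9.97832×10^7 km, v_c = √(μ/r) = 36.47 km/s.
Transfer-orbit speed at the same r (vis-viva, a = a_t): v_t = √[μ(2/r − 1/a_t)] = 46.95 km/s.
Δv₁ = |v_t − v_c| = |46.95 − 36.47| = 10.48 km/s.

Δv₁ = 10480 m/s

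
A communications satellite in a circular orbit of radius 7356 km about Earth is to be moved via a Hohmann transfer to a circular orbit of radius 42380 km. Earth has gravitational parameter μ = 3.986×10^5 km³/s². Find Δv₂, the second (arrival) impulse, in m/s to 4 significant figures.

The Hohmann ellipse has a_t = (r₁ + r₂)/2 = 24868 km.
On the circular orbit at r = 42380 km, v_c = √(μ/r) = 3.067 km/s.
Vis-viva on the transfer ellipse at r = 42380 km gives v_t = √[μ(2/r − 1/a_t)] = 1.668 km/s.
Δv₂ = |v_t − v_c| = |1.668 − 3.067| = 1.399 km/s.

Δv₂ = 1399 m/s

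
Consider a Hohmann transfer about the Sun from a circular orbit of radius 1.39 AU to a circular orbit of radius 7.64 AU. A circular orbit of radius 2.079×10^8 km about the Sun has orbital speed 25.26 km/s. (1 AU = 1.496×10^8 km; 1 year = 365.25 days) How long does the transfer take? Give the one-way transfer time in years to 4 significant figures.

From the circular-orbit relation v² = μ/r at r = 2.079×10^8 km: μ = v²r = (25.26)² × 2.079×10^8 = 1.32654×10^11 km³/s².
In km: r₁ = 1.39 × 1.496×10^8 = 2.07944×10^8 km; r₂ = 7.64 × 1.496×10^8 = 1.142944×10^9 km.
Semi-major axis of the transfer orbit: a_t = (2.07944×10^8 + 1.142944×10^9)/2 = 6.75444×10^8 km.
By Kepler's third law the transfer-orbit period is T = 2π√(a_t³/μ), so t = T/2 = 1.514×10^8 s.
Converting: 1.514×10^8 s ÷ 3.15576×10^7 s/year (365.25 × 86400) = 4.798 years.

t = 4.798 years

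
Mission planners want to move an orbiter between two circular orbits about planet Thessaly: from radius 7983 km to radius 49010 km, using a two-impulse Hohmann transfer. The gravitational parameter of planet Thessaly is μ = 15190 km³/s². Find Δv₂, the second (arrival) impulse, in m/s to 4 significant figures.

Transfer-ellipse semi-major axis a_t = (r₁ + r₂)/2 = (7983 + 49010)/2 = 28496.5 km.
On the circular orbit at r = 49010 km, v_c = √(μ/r) = 0.55672 km/s.
Transfer-orbit speed at the same r (vis-viva, a = a_t): v_t = √[μ(2/r − 1/a_t)] = 0.29466 km/s.
Δv₂ = |v_t − v_c| = |0.29466 − 0.55672| = 0.2621 km/s.

Δv₂ = 262.1 m/s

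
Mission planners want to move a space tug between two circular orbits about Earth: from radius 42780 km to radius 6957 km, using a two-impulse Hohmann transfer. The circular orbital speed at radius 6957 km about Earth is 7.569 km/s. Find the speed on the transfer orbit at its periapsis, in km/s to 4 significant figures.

v = 9.927 km/s

From the circular-orbit relation v² = μ/r at r = 6957 km: μ = v²r = (7.569)² × 6957 = 3.98565×10^5 km³/s².
The Hohmann ellipse has a_t = (r₁ + r₂)/2 = 24868.5 km.
At periapsis, r = 6957 km.
Vis-viva: v = √[μ(2/r − 1/a_t)] = √[3.98565×10^5 × (2/6957 − 1/24868.5)] = 9.927 km/s.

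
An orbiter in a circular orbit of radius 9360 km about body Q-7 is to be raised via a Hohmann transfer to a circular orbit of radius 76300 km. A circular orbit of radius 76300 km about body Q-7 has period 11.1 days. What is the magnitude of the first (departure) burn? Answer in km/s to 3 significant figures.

Δv₁ = 0.478 km/s

From Kepler's third law T² = 4π²r³/μ at r = 76300 km, T = 11.1 days = 11.1 × 86400 s = 9.5904×10^5 s: μ = 4π²r³/T² = 19066.0 km³/s².
Transfer-ellipse semi-major axis a_t = (r₁ + r₂)/2 = (9360 + 76300)/2 = 42830 km.
On the circular orbit at r = 9360 km, v_c = √(μ/r) = 1.4272 km/s.
Transfer-orbit speed at the same r (vis-viva, a = a_t): v_t = √[μ(2/r − 1/a_t)] = 1.9049 km/s.
Δv₁ = |v_t − v_c| = |1.9049 − 1.4272| = 0.4777 km/s.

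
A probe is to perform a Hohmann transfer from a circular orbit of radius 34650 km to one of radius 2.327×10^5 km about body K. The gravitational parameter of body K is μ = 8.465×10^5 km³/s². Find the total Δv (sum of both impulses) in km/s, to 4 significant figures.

The Hohmann ellipse has a_t = (r₁ + r₂)/2 = 1.33675×10^5 km.
Circular speed at r₁: v₁ = √(μ/r₁) = √(8.465×10^5/34650) = 4.9427 km/s.
On the transfer ellipse at r₁, vis-viva gives v_p = √[μ(2/r₁ − 1/a_t)] = 6.5213 km/s.
First burn Δv₁ = |v_p − v₁| = 1.579 km/s.
Circular speed at r₂: v₂ = √(μ/r₂) = 1.90728 km/s.
Transfer-orbit speed at r₂: v_a = √[μ(2/r₂ − 1/a_t)] = 0.971050 km/s.
Second burn Δv₂ = |v₂ − v_a| = 0.9362 km/s.
Δv = Δv₁ + Δv₂ = 1.579 + 0.9362 = 2.515 km/s.

Δv = 2.515 km/s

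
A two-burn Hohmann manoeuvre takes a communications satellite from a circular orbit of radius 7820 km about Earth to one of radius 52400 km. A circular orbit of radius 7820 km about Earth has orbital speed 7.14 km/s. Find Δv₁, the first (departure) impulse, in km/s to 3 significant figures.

From the circular-orbit relation v² = μ/r at r = 7820 km: μ = v²r = (7.14)² × 7820 = 3.98660×10^5 km³/s².
Semi-major axis of the transfer orbit: a_t = (7820 + 52400)/2 = 30110 km.
On the circular orbit at r = 7820 km, v_c = √(μ/r) = 7.140 km/s.
Transfer-orbit speed at the same r (vis-viva, a = a_t): v_t = √[μ(2/r − 1/a_t)] = 9.419 km/s.
Δv₁ = |v_t − v_c| = |9.419 − 7.140| = 2.279 km/s.

Δv₁ = 2.28 km/s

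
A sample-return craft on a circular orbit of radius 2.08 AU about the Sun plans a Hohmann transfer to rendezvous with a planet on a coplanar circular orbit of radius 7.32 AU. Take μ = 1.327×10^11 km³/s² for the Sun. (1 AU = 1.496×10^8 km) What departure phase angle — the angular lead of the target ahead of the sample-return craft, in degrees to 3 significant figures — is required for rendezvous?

In km: r₁ = 2.08 × 1.496×10^8 = 3.11168×10^8 km; r₂ = 7.32 × 1.496×10^8 = 1.095072×10^9 km.
The Hohmann ellipse has a_t = (r₁ + r₂)/2 = 7.0312×10^8 km.
Transfer time t = π√(a_t³/μ) = 1.6079×10^8 s.
Target angular speed ω₂ = √(μ/r₂³) = 1.0052×10^-8 rad/s.
Angle swept by the target during transfer: ω₂·t = 1.6163 rad = 92.61°.
Arrival is 180° from departure on the ellipse, so φ = 180° − 92.61° = 87.4°.

φ = 87.4°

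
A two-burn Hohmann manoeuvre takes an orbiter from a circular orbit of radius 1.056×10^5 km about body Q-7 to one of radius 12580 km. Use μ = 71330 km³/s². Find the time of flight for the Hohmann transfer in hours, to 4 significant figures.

Transfer-ellipse semi-major axis a_t = (r₁ + r₂)/2 = (1.056×10^5 + 12580)/2 = 59090 km.
Transfer time t = π√(a_t³/μ) = π√((59090)³ / 71330) = 1.6896×10^5 s.
Converting: 1.6896×10^5 s ÷ 3600 s/hour = 46.93 hours.

t = 46.93 hours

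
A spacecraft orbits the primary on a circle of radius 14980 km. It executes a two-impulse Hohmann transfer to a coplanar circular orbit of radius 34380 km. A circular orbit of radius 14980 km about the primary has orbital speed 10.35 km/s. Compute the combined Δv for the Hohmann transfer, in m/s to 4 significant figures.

Δv = 3375 m/s

From the circular-orbit relation v² = μ/r at r = 14980 km: μ = v²r = (10.35)² × 14980 = 1.60470×10^6 km³/s².
The Hohmann ellipse has a_t = (r₁ + r₂)/2 = 24680 km.
Circular speed at r₁: v₁ = √(μ/r₁) = √(1.60470×10^6/14980) = 10.350 km/s.
On the transfer ellipse at r₁, vis-viva equation gives v_p = √[μ(2/r₁ − 1/a_t)] = 12.216 km/s.
First burn Δv₁ = |v_p − v₁| = 1.866 km/s.
At r₂, v₂ = √(μ/r₂) = 6.832 km/s.
Transfer-orbit speed at r₂: v_a = √[μ(2/r₂ − 1/a_t)] = 5.323 km/s.
Second burn Δv₂ = |v₂ − v_a| = 1.509 km/s.
Δv = Δv₁ + Δv₂ = 1.866 + 1.509 = 3.375 km/s.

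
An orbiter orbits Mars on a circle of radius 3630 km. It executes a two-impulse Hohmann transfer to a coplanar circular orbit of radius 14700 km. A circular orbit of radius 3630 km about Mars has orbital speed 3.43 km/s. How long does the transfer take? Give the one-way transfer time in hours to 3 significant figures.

t = 3.71 hours

From the circular-orbit relation v² = μ/r at r = 3630 km: μ = v²r = (3.43)² × 3630 = 42706.6 km³/s².
The Hohmann ellipse has a_t = (r₁ + r₂)/2 = 9165 km.
Transfer time t = π√(a_t³/μ) = π√((9165)³ / 42706.6) = 13340 s.
Converting: 13340 s ÷ 3600 s/hour = 3.71 hours.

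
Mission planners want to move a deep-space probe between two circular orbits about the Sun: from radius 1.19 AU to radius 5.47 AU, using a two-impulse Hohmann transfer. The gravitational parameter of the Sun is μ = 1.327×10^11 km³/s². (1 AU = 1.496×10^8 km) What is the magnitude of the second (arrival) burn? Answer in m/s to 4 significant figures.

Δv₂ = 5122 m/s

In km: r₁ = 1.19 × 1.496×10^8 = 1.78024×10^8 km; r₂ = 5.47 × 1.496×10^8 = 8.18312×10^8 km.
Transfer-ellipse semi-major axis a_t = (r₁ + r₂)/2 = (1.78024×10^8 + 8.18312×10^8)/2 = 4.98168×10^8 km.
Circular speed at r = 8.18312×10^8 km: v_c = √(μ/r) = 12.7343 km/s.
Vis-viva on the transfer ellipse at r = 8.18312×10^8 km gives v_t = √[μ(2/r − 1/a_t)] = 7.61250 km/s.
Δv₂ = |v_t − v_c| = |7.61250 − 12.7343| = 5.122 km/s.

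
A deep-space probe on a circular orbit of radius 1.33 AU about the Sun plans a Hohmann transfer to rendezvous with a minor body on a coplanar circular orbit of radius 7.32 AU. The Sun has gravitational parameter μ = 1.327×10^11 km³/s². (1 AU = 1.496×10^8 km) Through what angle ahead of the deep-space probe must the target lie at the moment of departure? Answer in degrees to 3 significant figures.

φ = 98.3°

In km: r₁ = 1.33 × 1.496×10^8 = 1.98968×10^8 km; r₂ = 7.32 × 1.496×10^8 = 1.095072×10^9 km.
The Hohmann ellipse has a_t = (r₁ + r₂)/2 = 6.4702×10^8 km.
Transfer time t = π√(a_t³/μ) = 1.4193548×10^8 s.
The target's mean motion on its circular orbit is ω₂ = √(μ/r₂³) = 1.0052439×10^-8 rad/s.
Angle swept by the target during transfer: ω₂·t = 1.4267978 rad = 81.749°.
Arrival is 180° from departure on the ellipse, so φ = 180° − 81.749° = 98.3°.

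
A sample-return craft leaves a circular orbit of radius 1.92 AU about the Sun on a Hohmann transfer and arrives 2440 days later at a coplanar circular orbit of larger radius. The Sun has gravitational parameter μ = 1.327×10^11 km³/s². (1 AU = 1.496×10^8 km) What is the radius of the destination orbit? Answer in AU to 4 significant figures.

In km: r₁ = 1.92 × 1.496×10^8 = 2.87232×10^8 km.
Transfer time t = 2440 days = 2.10816×10^8 s, and t = π√(a_t³/μ).
So a_t = (μ t²/π²)^(1/3) = (1.327×10^11 × (2.10816×10^8)² / π²)^(1/3) = 8.4229×10^8 km.
Since a_t = (r₁ + r₂)/2, r₂ = 2a_t − r₁ = 2×8.4229×10^8 − 2.87232×10^8 = 1.397348×10^9 km.
In AU: r₂ = 1.397348×10^9 / 1.496×10^8 = 9.341 AU.

r₂ = 9.341 AU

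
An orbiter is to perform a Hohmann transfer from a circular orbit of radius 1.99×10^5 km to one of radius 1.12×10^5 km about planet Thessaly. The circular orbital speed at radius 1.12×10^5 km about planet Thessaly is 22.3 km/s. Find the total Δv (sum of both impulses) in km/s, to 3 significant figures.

From the circular-orbit relation v² = μ/r at r = 1.12×10^5 km: μ = v²r = (22.3)² × 1.12×10^5 = 5.56965×10^7 km³/s².
Semi-major axis of the transfer orbit: a_t = (1.990×10^5 + 1.120×10^5)/2 = 1.555×10^5 km.
Circular speed at r₁: v₁ = √(μ/r₁) = √(5.56965×10^7/1.990×10^5) = 16.730 km/s.
On the transfer ellipse at r₁, vis-viva equation gives v_a = √[μ(2/r₁ − 1/a_t)] = 14.198 km/s.
First burn Δv₁ = |v_a − v₁| = 2.532 km/s.
Circular speed at r₂: v₂ = √(μ/r₂) = 22.300 km/s.
Transfer-orbit speed at r₂: v_p = √[μ(2/r₂ − 1/a_t)] = 25.227 km/s.
Second burn Δv₂ = |v₂ − v_p| = 2.927 km/s.
Δv = Δv₁ + Δv₂ = 2.532 + 2.927 = 5.459 km/s.

Δv = 5.46 km/s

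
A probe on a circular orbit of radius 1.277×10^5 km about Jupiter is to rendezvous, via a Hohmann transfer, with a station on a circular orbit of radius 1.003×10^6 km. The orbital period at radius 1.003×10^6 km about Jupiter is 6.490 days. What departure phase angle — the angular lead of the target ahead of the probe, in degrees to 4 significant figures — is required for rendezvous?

φ = 103.8°

From Kepler's third law T² = 4π²r³/μ at r = 1.003×10^6 km, T = 6.490 days = 6.490 × 86400 s = 5.60736×10^5 s: μ = 4π²r³/T² = 1.26691×10^8 km³/s².
Transfer-ellipse semi-major axis a_t = (r₁ + r₂)/2 = (1.277×10^5 + 1.003×10^6)/2 = 5.6535×10^5 km.
The half-period of the transfer ellipse is t = π√(a_t³/μ) = 1.186×10^5 s.
The target's mean motion on its circular orbit is ω₂ = √(μ/r₂³) = 1.121×10^-5 rad/s.
Angle swept by the target during transfer: ω₂·t = 1.3295 rad = 76.17°.
Arrival is 180° from departure on the ellipse, so φ = 180° − 76.17° = 103.8°.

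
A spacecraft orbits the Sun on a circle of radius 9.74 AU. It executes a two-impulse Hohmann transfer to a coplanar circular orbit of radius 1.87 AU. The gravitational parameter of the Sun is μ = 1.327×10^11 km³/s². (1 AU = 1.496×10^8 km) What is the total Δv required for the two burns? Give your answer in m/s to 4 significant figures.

Δv = 10560 m/s

In km: r₁ = 9.74 × 1.496×10^8 = 1.457104×10^9 km; r₂ = 1.87 × 1.496×10^8 = 2.79752×10^8 km.
Semi-major axis of the transfer orbit: a_t = (1.457104×10^9 + 2.79752×10^8)/2 = 8.68428×10^8 km.
At r₁ the circular-orbit speed is v₁ = √(μ/r₁) = 9.543 km/s.
On the transfer ellipse at r₁, vis-viva equation gives v_a = √[μ(2/r₁ − 1/a_t)] = 5.416 km/s.
First burn Δv₁ = |v_a − v₁| = 4.127 km/s.
At r₂, v₂ = √(μ/r₂) = 21.780 km/s.
Transfer-orbit speed at r₂: v_p = √[μ(2/r₂ − 1/a_t)] = 28.212 km/s.
Second burn Δv₂ = |v₂ − v_p| = 6.432 km/s.
Total Δv = Δv₁ + Δv₂ = 10.56 km/s.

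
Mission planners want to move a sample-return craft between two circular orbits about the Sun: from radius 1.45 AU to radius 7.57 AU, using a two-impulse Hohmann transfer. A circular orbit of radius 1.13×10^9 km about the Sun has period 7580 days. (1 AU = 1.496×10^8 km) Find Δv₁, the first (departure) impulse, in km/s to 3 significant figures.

From Kepler's third law T² = 4π²r³/μ at r = 1.13×10^9 km, T = 7580 days = 7580 × 86400 s = 6.54912×10^8 s: μ = 4π²r³/T² = 1.32810×10^11 km³/s².
In km: r₁ = 1.45 × 1.496×10^8 = 2.1692×10^8 km; r₂ = 7.57 × 1.496×10^8 = 1.132472×10^9 km.
The Hohmann ellipse has a_t = (r₁ + r₂)/2 = 6.74696×10^8 km.
On the circular orbit at r = 2.1692×10^8 km, v_c = √(μ/r) = 24.744 km/s.
Vis-viva on the transfer ellipse at r = 2.1692×10^8 km gives v_t = √[μ(2/r − 1/a_t)] = 32.057 km/s.
Δv₁ = |v_t − v_c| = |32.057 − 24.744| = 7.313 km/s.

Δv₁ = 7.31 km/s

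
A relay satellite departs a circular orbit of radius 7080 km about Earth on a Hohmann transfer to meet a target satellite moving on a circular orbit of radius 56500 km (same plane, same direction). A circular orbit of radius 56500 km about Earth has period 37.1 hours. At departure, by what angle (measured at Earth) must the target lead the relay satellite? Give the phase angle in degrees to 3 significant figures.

From Kepler's third law T² = 4π²r³/μ at r = 56500 km, T = 37.1 hours = 37.1 × 3600 s = 1.3356×10^5 s: μ = 4π²r³/T² = 3.99165×10^5 km³/s².
Semi-major axis of the transfer orbit: a_t = (7080 + 56500)/2 = 31790 km.
The half-period of the transfer ellipse is t = π√(a_t³/μ) = 28180 s.
Target angular speed ω₂ = √(μ/r₂³) = 4.704×10^-5 rad/s.
Angle swept by the target during transfer: ω₂·t = 1.326 rad = 75.97°.
The relay satellite traverses 180° on the transfer ellipse, so the target must lead by 180° − 75.97° = 104°.

φ = 104°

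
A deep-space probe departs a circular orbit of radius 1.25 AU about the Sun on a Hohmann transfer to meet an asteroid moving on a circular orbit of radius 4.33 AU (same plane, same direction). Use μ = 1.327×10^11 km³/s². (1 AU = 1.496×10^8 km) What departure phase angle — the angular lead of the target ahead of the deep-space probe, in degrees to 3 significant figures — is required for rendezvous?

In km: r₁ = 1.25 × 1.496×10^8 = 1.870×10^8 km; r₂ = 4.33 × 1.496×10^8 = 6.47768×10^8 km.
Semi-major axis of the transfer orbit: a_t = (1.870×10^8 + 6.47768×10^8)/2 = 4.17384×10^8 km.
The half-period of the transfer ellipse is t = π√(a_t³/μ) = 7.3539×10^7 s.
Target angular speed ω₂ = √(μ/r₂³) = 2.2096×10^-8 rad/s.
Angle swept by the target during transfer: ω₂·t = 1.6249 rad = 93.10°.
The deep-space probe traverses 180° on the transfer ellipse, so the target must lead by 180° − 93.10° = 86.9°.

φ = 86.9°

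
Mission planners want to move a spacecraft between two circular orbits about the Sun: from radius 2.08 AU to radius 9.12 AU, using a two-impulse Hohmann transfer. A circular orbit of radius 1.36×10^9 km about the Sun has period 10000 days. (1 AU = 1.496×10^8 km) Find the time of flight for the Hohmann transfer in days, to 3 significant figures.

t = 2420 days

From Kepler's third law T² = 4π²r³/μ at r = 1.36×10^9 km, T = 10000 days = 10000 × 86400 s = 8.640×10^8 s: μ = 4π²r³/T² = 1.33030×10^11 km³/s².
In km: r₁ = 2.08 × 1.496×10^8 = 3.11168×10^8 km; r₂ = 9.12 × 1.496×10^8 = 1.364352×10^9 km.
Semi-major axis of the transfer orbit: a_t = (3.11168×10^8 + 1.364352×10^9)/2 = 8.3776×10^8 km.
Half the transfer-orbit period gives t = π√(a_t³/μ) = 2.089×10^8 s.
Converting: 2.089×10^8 s ÷ 86400 s/day = 2420 days.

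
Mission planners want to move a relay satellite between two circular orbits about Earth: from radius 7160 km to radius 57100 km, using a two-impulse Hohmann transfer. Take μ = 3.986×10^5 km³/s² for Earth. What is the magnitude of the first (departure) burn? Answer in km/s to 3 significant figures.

Transfer-ellipse semi-major axis a_t = (r₁ + r₂)/2 = (7160 + 57100)/2 = 32130 km.
On the circular orbit at r = 7160 km, v_c = √(μ/r) = 7.4613 km/s.
Vis-viva on the transfer ellipse at r = 7160 km gives v_t = √[μ(2/r − 1/a_t)] = 9.9466 km/s.
Δv₁ = |v_t − v_c| = |9.9466 − 7.4613| = 2.485 km/s.

Δv₁ = 2.49 km/s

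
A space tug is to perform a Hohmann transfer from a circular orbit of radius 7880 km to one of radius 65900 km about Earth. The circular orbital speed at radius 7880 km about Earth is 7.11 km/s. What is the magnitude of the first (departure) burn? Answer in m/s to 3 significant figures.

From the circular-orbit relation v² = μ/r at r = 7880 km: μ = v²r = (7.11)² × 7880 = 3.98351×10^5 km³/s².
The Hohmann ellipse has a_t = (r₁ + r₂)/2 = 36890 km.
Circular speed at r = 7880 km: v_c = √(μ/r) = 7.110 km/s.
Transfer-orbit speed at the same r (vis-viva, a = a_t): v_t = √[μ(2/r − 1/a_t)] = 9.503 km/s.
Δv₁ = |v_t − v_c| = |9.503 − 7.110| = 2.393 km/s.

Δv₁ = 2390 m/s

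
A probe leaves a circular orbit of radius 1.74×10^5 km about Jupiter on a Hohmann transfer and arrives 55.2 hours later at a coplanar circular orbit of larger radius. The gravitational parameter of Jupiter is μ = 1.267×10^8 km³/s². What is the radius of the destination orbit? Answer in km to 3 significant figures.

Transfer time t = 55.2 hours = 1.9872×10^5 s, and t = π√(a_t³/μ).
So a_t = (μ t²/π²)^(1/3) = (1.267×10^8 × (1.9872×10^5)² / π²)^(1/3) = 7.9736×10^5 km.
Since a_t = (r₁ + r₂)/2, r₂ = 2a_t − r₁ = 2×7.9736×10^5 − 1.740×10^5 = 1.42072×10^6 km.

r₂ = 1.42×10^6 km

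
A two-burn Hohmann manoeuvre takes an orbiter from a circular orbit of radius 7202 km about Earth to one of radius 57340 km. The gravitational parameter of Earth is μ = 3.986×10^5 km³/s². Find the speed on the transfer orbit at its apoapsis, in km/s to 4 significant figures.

Semi-major axis of the transfer orbit: a_t = (7202 + 57340)/2 = 32271 km.
The apoapsis of the transfer ellipse is at r = 57340 km.
Vis-viva: v = √[μ(2/r − 1/a_t)] = √[3.986×10^5 × (2/57340 − 1/32271)] = 1.246 km/s.

v = 1.246 km/s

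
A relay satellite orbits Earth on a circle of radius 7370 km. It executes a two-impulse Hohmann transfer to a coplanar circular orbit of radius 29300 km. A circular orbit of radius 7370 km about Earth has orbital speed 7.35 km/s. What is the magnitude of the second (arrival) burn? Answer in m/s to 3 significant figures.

From the circular-orbit relation v² = μ/r at r = 7370 km: μ = v²r = (7.35)² × 7370 = 3.98146×10^5 km³/s².
The Hohmann ellipse has a_t = (r₁ + r₂)/2 = 18335 km.
Circular speed at r = 29300 km: v_c = √(μ/r) = 3.686 km/s.
Transfer-orbit speed at the same r (vis-viva, a = a_t): v_t = √[μ(2/r − 1/a_t)] = 2.337 km/s.
Δv₂ = |v_t − v_c| = |2.337 − 3.686| = 1.349 km/s.

Δv₂ = 1350 m/s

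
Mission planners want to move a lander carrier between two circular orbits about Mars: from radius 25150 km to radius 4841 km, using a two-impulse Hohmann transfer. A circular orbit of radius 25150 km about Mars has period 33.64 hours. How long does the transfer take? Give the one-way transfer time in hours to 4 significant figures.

From Kepler's third law T² = 4π²r³/μ at r = 25150 km, T = 33.64 hours = 33.64 × 3600 s = 1.21104×10^5 s: μ = 4π²r³/T² = 42821.0 km³/s².
Transfer-ellipse semi-major axis a_t = (r₁ + r₂)/2 = (25150 + 4841)/2 = 14995.5 km.
Transfer time t = π√(a_t³/μ) = π√((14995.5)³ / 42821.0) = 27880 s.
Converting: 27880 s ÷ 3600 s/hour = 7.744 hours.

t = 7.744 hours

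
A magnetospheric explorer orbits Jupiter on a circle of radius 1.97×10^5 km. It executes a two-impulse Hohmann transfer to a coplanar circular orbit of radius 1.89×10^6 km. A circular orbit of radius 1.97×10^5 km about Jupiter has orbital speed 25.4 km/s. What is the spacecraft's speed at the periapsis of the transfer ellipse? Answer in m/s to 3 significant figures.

v = 34200 m/s

From the circular-orbit relation v² = μ/r at r = 1.97×10^5 km: μ = v²r = (25.4)² × 1.97×10^5 = 1.27097×10^8 km³/s².
The Hohmann ellipse has a_t = (r₁ + r₂)/2 = 1.0435×10^6 km.
At periapsis, r = 1.970×10^5 km.
From the vis-viva equation, v = √[μ(2/r − 1/a_t)] = 34.18 km/s.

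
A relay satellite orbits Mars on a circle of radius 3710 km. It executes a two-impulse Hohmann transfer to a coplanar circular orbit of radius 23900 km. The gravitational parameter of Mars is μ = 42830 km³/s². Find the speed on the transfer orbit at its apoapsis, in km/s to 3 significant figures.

The Hohmann ellipse has a_t = (r₁ + r₂)/2 = 13805 km.
At apoapsis, r = 23900 km.
Vis-viva: v = √[μ(2/r − 1/a_t)] = √[42830 × (2/23900 − 1/13805)] = 0.6940 km/s.

v = 0.694 km/s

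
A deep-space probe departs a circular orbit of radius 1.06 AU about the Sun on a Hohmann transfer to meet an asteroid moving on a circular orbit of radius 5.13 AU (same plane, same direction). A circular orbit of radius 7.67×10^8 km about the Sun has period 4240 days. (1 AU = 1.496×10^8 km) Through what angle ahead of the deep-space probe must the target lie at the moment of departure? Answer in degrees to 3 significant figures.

φ = 95.6°

From Kepler's third law T² = 4π²r³/μ at r = 7.67×10^8 km, T = 4240 days = 4240 × 86400 s = 3.66336×10^8 s: μ = 4π²r³/T² = 1.32735×10^11 km³/s².
In km: r₁ = 1.06 × 1.496×10^8 = 1.58576×10^8 km; r₂ = 5.13 × 1.496×10^8 = 7.67448×10^8 km.
Transfer-ellipse semi-major axis a_t = (r₁ + r₂)/2 = (1.58576×10^8 + 7.67448×10^8)/2 = 4.63012×10^8 km.
The half-period of the transfer ellipse is t = π√(a_t³/μ) = 8.5910239×10^7 s.
The target's mean motion on its circular orbit is ω₂ = √(μ/r₂³) = 1.7136411×10^-8 rad/s.
Angle swept by the target during transfer: ω₂·t = 1.4721932 rad = 84.3505°.
Arrival is 180° from departure on the ellipse, so φ = 180° − 84.3505° = 95.6°.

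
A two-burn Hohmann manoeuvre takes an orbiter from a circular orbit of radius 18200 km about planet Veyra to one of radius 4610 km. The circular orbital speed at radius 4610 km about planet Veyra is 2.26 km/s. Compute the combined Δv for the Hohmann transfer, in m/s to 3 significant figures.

Δv = 1010 m/s

From the circular-orbit relation v² = μ/r at r = 4610 km: μ = v²r = (2.26)² × 4610 = 23546.0 km³/s².
The Hohmann ellipse has a_t = (r₁ + r₂)/2 = 11405 km.
At r₁ the circular-orbit speed is v₁ = √(μ/r₁) = 1.13743 km/s.
On the transfer ellipse at r₁, vis-viva gives v_a = √[μ(2/r₁ − 1/a_t)] = 0.723146 km/s.
First burn Δv₁ = |v_a − v₁| = 0.4143 km/s.
Circular speed at r₂: v₂ = √(μ/r₂) = 2.2600 km/s.
Transfer-orbit speed at r₂: v_p = √[μ(2/r₂ − 1/a_t)] = 2.8549 km/s.
Second burn Δv₂ = |v₂ − v_p| = 0.5949 km/s.
Δv = Δv₁ + Δv₂ = 0.4143 + 0.5949 = 1.009 km/s.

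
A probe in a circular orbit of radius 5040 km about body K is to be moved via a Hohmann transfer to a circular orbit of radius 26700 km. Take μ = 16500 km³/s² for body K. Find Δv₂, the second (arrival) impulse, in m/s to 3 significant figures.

The Hohmann ellipse has a_t = (r₁ + r₂)/2 = 15870 km.
Circular speed at r = 26700 km: v_c = √(μ/r) = 0.7861 km/s.
Vis-viva on the transfer ellipse at r = 26700 km gives v_t = √[μ(2/r − 1/a_t)] = 0.4430 km/s.
Δv₂ = |v_t − v_c| = |0.4430 − 0.7861| = 0.3431 km/s.

Δv₂ = 343 m/s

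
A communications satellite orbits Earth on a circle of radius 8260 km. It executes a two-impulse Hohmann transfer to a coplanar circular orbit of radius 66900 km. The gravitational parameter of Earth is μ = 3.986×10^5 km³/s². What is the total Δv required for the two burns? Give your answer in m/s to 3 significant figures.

Semi-major axis of the transfer orbit: a_t = (8260 + 66900)/2 = 37580 km.
Circular speed at r₁: v₁ = √(μ/r₁) = √(3.986×10^5/8260) = 6.94670 km/s.
Transfer-orbit speed at r₁ (vis-viva equation): v_p = √[μ(2/r₁ − 1/a_t)] = 9.26858 km/s.
First burn Δv₁ = |v_p − v₁| = 2.32188 km/s.
At r₂, v₂ = √(μ/r₂) = 2.44093 km/s.
Transfer-orbit speed at r₂: v_a = √[μ(2/r₂ − 1/a_t)] = 1.14437 km/s.
Second burn Δv₂ = |v₂ − v_a| = 1.29656 km/s.
Total Δv = Δv₁ + Δv₂ = 3.618 km/s.

Δv = 3620 m/s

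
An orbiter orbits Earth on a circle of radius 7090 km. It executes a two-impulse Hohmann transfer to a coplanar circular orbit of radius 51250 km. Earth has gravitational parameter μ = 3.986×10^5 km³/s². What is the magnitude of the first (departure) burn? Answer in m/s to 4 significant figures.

Transfer-ellipse semi-major axis a_t = (r₁ + r₂)/2 = (7090 + 51250)/2 = 29170 km.
Circular speed at r = 7090 km: v_c = √(μ/r) = 7.498 km/s.
Vis-viva on the transfer ellipse at r = 7090 km gives v_t = √[μ(2/r − 1/a_t)] = 9.939 km/s.
Δv₁ = |v_t − v_c| = |9.939 − 7.498| = 2.441 km/s.

Δv₁ = 2441 m/s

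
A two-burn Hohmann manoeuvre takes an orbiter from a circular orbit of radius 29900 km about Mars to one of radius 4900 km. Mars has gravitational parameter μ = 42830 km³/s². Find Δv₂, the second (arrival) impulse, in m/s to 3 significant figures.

Δv₂ = 919 m/s

Semi-major axis of the transfer orbit: a_t = (29900 + 4900)/2 = 17400 km.
Circular speed at r = 4900 km: v_c = √(μ/r) = 2.9565 km/s.
Vis-viva on the transfer ellipse at r = 4900 km gives v_t = √[μ(2/r − 1/a_t)] = 3.8756 km/s.
Δv₂ = |v_t − v_c| = |3.8756 − 2.9565| = 0.9191 km/s.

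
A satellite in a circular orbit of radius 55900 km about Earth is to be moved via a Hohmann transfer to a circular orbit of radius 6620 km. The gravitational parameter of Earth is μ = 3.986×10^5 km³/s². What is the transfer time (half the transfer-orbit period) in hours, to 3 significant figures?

t = 7.64 hours

Semi-major axis of the transfer orbit: a_t = (55900 + 6620)/2 = 31260 km.
By Kepler's third law the transfer-orbit period is T = 2π√(a_t³/μ), so t = T/2 = 27500 s.
Converting: 27500 s ÷ 3600 s/hour = 7.64 hours.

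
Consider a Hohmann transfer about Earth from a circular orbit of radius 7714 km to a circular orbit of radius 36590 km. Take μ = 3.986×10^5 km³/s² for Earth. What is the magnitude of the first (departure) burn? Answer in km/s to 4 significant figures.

Semi-major axis of the transfer orbit: a_t = (7714 + 36590)/2 = 22152 km.
Circular speed at r = 7714 km: v_c = √(μ/r) = 7.1883 km/s.
Transfer-orbit speed at the same r (vis-viva, a = a_t): v_t = √[μ(2/r − 1/a_t)] = 9.2385 km/s.
Δv₁ = |v_t − v_c| = |9.2385 − 7.1883| = 2.050 km/s.

Δv₁ = 2.050 km/s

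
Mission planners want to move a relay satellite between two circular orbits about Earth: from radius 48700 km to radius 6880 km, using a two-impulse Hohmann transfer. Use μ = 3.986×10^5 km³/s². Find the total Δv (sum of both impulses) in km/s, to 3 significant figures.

Transfer-ellipse semi-major axis a_t = (r₁ + r₂)/2 = (48700 + 6880)/2 = 27790 km.
At r₁ the circular-orbit speed is v₁ = √(μ/r₁) = 2.8609 km/s.
On the transfer ellipse at r₁, vis-viva gives v_a = √[μ(2/r₁ − 1/a_t)] = 1.4235 km/s.
First burn Δv₁ = |v_a − v₁| = 1.437 km/s.
Circular speed at r₂: v₂ = √(μ/r₂) = 7.61157 km/s.
Transfer-orbit speed at r₂: v_p = √[μ(2/r₂ − 1/a_t)] = 10.0762 km/s.
Second burn Δv₂ = |v₂ − v_p| = 2.465 km/s.
Δv = Δv₁ + Δv₂ = 1.437 + 2.465 = 3.902 km/s.

Δv = 3.90 km/s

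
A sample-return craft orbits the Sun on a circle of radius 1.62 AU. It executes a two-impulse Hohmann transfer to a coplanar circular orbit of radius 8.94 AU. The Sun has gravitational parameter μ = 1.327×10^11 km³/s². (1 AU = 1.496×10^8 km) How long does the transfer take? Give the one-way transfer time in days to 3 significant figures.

In km: r₁ = 1.62 × 1.496×10^8 = 2.42352×10^8 km; r₂ = 8.94 × 1.496×10^8 = 1.337424×10^9 km.
Semi-major axis of the transfer orbit: a_t = (2.42352×10^8 + 1.337424×10^9)/2 = 7.89888×10^8 km.
Transfer time t = π√(a_t³/μ) = π√((7.89888×10^8)³ / 1.327×10^11) = 1.915×10^8 s.
Converting: 1.915×10^8 s ÷ 86400 s/day = 2220 days.

t = 2220 days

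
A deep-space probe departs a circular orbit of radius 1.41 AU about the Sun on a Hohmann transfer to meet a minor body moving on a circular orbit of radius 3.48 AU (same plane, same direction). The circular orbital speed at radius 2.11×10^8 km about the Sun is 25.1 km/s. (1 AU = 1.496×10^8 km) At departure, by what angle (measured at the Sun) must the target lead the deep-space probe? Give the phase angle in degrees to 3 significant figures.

From the circular-orbit relation v² = μ/r at r = 2.11×10^8 km: μ = v²r = (25.1)² × 2.11×10^8 = 1.32932×10^11 km³/s².
In km: r₁ = 1.41 × 1.496×10^8 = 2.10936×10^8 km; r₂ = 3.48 × 1.496×10^8 = 5.20608×10^8 km.
Semi-major axis of the transfer orbit: a_t = (2.10936×10^8 + 5.20608×10^8)/2 = 3.65772×10^8 km.
The half-period of the transfer ellipse is t = π√(a_t³/μ) = 6.028×10^7 s.
Target angular speed ω₂ = √(μ/r₂³) = 3.069×10^-8 rad/s.
Angle swept by the target during transfer: ω₂·t = 1.850 rad = 106.0°.
The deep-space probe traverses 180° on the transfer ellipse, so the target must lead by 180° − 106.0° = 74.0°.

φ = 74.0°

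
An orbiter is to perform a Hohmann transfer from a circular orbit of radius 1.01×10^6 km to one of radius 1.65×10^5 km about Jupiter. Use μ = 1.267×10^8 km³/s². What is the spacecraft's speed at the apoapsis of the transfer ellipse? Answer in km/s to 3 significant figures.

Transfer-ellipse semi-major axis a_t = (r₁ + r₂)/2 = (1.010×10^6 + 1.650×10^5)/2 = 5.875×10^5 km.
The apoapsis of the transfer ellipse is at r = 1.010×10^6 km.
From the vis-viva equation, v = √[μ(2/r − 1/a_t)] = 5.936 km/s.

v = 5.94 km/s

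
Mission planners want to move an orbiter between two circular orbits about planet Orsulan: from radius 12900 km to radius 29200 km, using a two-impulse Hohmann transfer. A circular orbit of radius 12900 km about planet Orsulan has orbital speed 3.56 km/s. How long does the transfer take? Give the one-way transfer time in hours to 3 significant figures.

From the circular-orbit relation v² = μ/r at r = 12900 km: μ = v²r = (3.56)² × 12900 = 1.63489×10^5 km³/s².
Semi-major axis of the transfer orbit: a_t = (12900 + 29200)/2 = 21050 km.
Half the transfer-orbit period gives t = π√(a_t³/μ) = 23730 s.
Converting: 23730 s ÷ 3600 s/hour = 6.59 hours.

t = 6.59 hours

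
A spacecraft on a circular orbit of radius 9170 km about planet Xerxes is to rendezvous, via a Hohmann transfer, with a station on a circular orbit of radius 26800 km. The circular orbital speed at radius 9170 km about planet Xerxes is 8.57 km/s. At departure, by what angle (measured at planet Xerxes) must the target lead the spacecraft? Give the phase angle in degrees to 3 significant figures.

φ = 81.0°

From the circular-orbit relation v² = μ/r at r = 9170 km: μ = v²r = (8.57)² × 9170 = 6.73490×10^5 km³/s².
The Hohmann ellipse has a_t = (r₁ + r₂)/2 = 17985 km.
The half-period of the transfer ellipse is t = π√(a_t³/μ) = 9233.1533 s.
Target angular speed ω₂ = √(μ/r₂³) = 1.8705241×10^-4 rad/s.
Angle swept by the target during transfer: ω₂·t = 1.727084 rad = 98.955°.
Arrival is 180° from departure on the ellipse, so φ = 180° − 98.955° = 81.0°.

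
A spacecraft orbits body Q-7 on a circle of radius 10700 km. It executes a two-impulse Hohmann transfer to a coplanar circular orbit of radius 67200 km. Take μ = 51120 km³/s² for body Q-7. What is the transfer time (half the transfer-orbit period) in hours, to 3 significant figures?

Semi-major axis of the transfer orbit: a_t = (10700 + 67200)/2 = 38950 km.
Transfer time t = π√(a_t³/μ) = π√((38950)³ / 51120) = 1.068×10^5 s.
Converting: 1.068×10^5 s ÷ 3600 s/hour = 29.7 hours.

t = 29.7 hours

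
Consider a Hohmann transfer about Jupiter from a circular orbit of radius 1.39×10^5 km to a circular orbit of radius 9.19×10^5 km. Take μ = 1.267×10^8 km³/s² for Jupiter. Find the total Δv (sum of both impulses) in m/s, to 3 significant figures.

Transfer-ellipse semi-major axis a_t = (r₁ + r₂)/2 = (1.390×10^5 + 9.190×10^5)/2 = 5.290×10^5 km.
Circular speed at r₁: v₁ = √(μ/r₁) = √(1.267×10^8/1.390×10^5) = 30.19124 km/s.
On the transfer ellipse at r₁, vis-viva gives v_p = √[μ(2/r₁ − 1/a_t)] = 39.79338 km/s.
First burn Δv₁ = |v_p − v₁| = 9.60214 km/s.
Circular speed at r₂: v₂ = √(μ/r₂) = 11.74169 km/s.
Transfer-orbit speed at r₂: v_a = √[μ(2/r₂ − 1/a_t)] = 6.018803 km/s.
Second burn Δv₂ = |v₂ − v_a| = 5.72289 km/s.
Total Δv = Δv₁ + Δv₂ = 15.33 km/s.

Δv = 15300 m/s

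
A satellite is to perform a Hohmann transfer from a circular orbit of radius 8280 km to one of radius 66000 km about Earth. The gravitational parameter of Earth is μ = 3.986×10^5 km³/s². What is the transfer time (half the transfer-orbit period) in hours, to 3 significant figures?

Semi-major axis of the transfer orbit: a_t = (8280 + 66000)/2 = 37140 km.
Half the transfer-orbit period gives t = π√(a_t³/μ) = 35620 s.
Converting: 35620 s ÷ 3600 s/hour = 9.89 hours.

t = 9.89 hours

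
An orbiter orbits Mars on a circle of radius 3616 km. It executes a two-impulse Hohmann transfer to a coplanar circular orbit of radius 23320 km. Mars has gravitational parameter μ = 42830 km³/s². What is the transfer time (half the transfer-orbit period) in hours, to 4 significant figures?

t = 6.591 hours

Semi-major axis of the transfer orbit: a_t = (3616 + 23320)/2 = 13468 km.
Transfer time t = π√(a_t³/μ) = π√((13468)³ / 42830) = 23726 s.
Converting: 23726 s ÷ 3600 s/hour = 6.591 hours.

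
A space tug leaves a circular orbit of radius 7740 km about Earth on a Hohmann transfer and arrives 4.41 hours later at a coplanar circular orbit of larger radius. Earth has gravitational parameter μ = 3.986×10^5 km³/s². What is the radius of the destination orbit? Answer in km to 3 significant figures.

Transfer time t = 4.41 hours = 15876 s, and t = π√(a_t³/μ).
So a_t = (μ t²/π²)^(1/3) = (3.986×10^5 × (15876)² / π²)^(1/3) = 21672 km.
Since a_t = (r₁ + r₂)/2, r₂ = 2a_t − r₁ = 2×21672 − 7740 = 35604 km.

r₂ = 35600 km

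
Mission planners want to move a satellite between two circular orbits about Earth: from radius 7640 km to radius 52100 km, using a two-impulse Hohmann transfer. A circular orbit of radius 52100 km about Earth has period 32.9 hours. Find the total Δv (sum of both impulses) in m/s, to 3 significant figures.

From Kepler's third law T² = 4π²r³/μ at r = 52100 km, T = 32.9 hours = 32.9 × 3600 s = 1.1844×10^5 s: μ = 4π²r³/T² = 3.97994×10^5 km³/s².
Semi-major axis of the transfer orbit: a_t = (7640 + 52100)/2 = 29870 km.
At r₁ the circular-orbit speed is v₁ = √(μ/r₁) = 7.2176 km/s.
On the transfer ellipse at r₁, vis-viva equation gives v_p = √[μ(2/r₁ − 1/a_t)] = 9.5322 km/s.
First burn Δv₁ = |v_p − v₁| = 2.315 km/s.
At r₂, v₂ = √(μ/r₂) = 2.764 km/s.
Transfer-orbit speed at r₂: v_a = √[μ(2/r₂ − 1/a_t)] = 1.398 km/s.
Second burn Δv₂ = |v₂ − v_a| = 1.366 km/s.
Total Δv = Δv₁ + Δv₂ = 3.681 km/s.

Δv = 3680 m/s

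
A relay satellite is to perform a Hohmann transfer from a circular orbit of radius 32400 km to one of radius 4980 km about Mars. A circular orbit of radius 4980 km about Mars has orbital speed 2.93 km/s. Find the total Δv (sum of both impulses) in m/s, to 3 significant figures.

From the circular-orbit relation v² = μ/r at r = 4980 km: μ = v²r = (2.93)² × 4980 = 42752.8 km³/s².
Semi-major axis of the transfer orbit: a_t = (32400 + 4980)/2 = 18690 km.
At r₁ the circular-orbit speed is v₁ = √(μ/r₁) = 1.14871 km/s.
Transfer-orbit speed at r₁ (vis-viva): v_a = √[μ(2/r₁ − 1/a_t)] = 0.592952 km/s.
First burn Δv₁ = |v_a − v₁| = 0.5558 km/s.
At r₂, v₂ = √(μ/r₂) = 2.9300 km/s.
Transfer-orbit speed at r₂: v_p = √[μ(2/r₂ − 1/a_t)] = 3.8578 km/s.
Second burn Δv₂ = |v₂ − v_p| = 0.9278 km/s.
Δv = Δv₁ + Δv₂ = 0.5558 + 0.9278 = 1.484 km/s.

Δv = 1480 m/s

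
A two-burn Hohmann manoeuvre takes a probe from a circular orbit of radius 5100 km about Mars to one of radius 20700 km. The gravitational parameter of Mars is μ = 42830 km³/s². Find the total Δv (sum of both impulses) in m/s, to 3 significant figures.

Transfer-ellipse semi-major axis a_t = (r₁ + r₂)/2 = (5100 + 20700)/2 = 12900 km.
Circular speed at r₁: v₁ = √(μ/r₁) = √(42830/5100) = 2.898 km/s.
On the transfer ellipse at r₁, vis-viva gives v_p = √[μ(2/r₁ − 1/a_t)] = 3.671 km/s.
First burn Δv₁ = |v_p − v₁| = 0.7730 km/s.
At r₂, v₂ = √(μ/r₂) = 1.4384 km/s.
Transfer-orbit speed at r₂: v_a = √[μ(2/r₂ − 1/a_t)] = 0.90444 km/s.
Second burn Δv₂ = |v₂ − v_a| = 0.5340 km/s.
Δv = Δv₁ + Δv₂ = 0.7730 + 0.5340 = 1.307 km/s.

Δv = 1310 m/s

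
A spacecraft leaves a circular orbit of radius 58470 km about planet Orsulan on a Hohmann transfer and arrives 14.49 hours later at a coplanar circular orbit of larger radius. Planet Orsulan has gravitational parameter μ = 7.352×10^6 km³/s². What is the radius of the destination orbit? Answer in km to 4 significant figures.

r₂ = 1.946×10^5 km

Transfer time t = 14.49 hours = 52164 s, and t = π√(a_t³/μ).
So a_t = (μ t²/π²)^(1/3) = (7.352×10^6 × (52164)² / π²)^(1/3) = 1.26556×10^5 km.
Since a_t = (r₁ + r₂)/2, r₂ = 2a_t − r₁ = 2×1.26556×10^5 − 58470 = 1.94642×10^5 km.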